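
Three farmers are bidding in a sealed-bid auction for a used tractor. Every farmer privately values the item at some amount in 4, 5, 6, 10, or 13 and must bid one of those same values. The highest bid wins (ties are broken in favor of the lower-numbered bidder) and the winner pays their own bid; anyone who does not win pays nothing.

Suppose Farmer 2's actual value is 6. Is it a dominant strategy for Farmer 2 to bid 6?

Consider the case where Farmer 1 bids 4 and Farmer 3 bids 4.
Truthful bid 6: wins, pays 6, utility 6 - 6 = 0.
Bid 5 instead: wins, pays 5, utility 6 - 5 = 1.
Since 1 > 0, bidding 5 is strictly better here, so truthful bidding is not dominant.

No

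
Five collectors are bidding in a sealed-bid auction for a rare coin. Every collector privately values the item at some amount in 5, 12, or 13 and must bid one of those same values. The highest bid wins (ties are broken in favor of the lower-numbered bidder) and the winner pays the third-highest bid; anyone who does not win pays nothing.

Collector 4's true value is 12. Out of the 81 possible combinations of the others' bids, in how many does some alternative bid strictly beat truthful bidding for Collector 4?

4

Others bid (5, 5, 5, 13): truth gives 0; bid 13 gives 7 > 0. Violating.
Others bid (5, 5, 12, 5): truth gives 0; bid 13 gives 7 > 0. Violating.
Others bid (5, 12, 5, 5): truth gives 0; bid 13 gives 7 > 0. Violating.
Others bid (12, 5, 5, 5): truth gives 0; bid 13 gives 7 > 0. Violating.
Others bid (5, 5, 5, 5): truth gives 7; no alternative beats it.
Others bid (5, 5, 5, 12): truth gives 7; no alternative beats it.
(Checking all 81 profiles: 4 have a profitable deviation, 77 do not.)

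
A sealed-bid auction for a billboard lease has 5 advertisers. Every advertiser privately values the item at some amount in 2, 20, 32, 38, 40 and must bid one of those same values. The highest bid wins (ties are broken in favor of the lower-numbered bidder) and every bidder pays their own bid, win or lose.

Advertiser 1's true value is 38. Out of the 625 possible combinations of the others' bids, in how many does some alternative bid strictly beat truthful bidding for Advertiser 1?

450

Others bid (2, 2, 2, 2): truth gives 0; bid 2 gives 36 > 0. Violating.
Others bid (2, 2, 2, 20): truth gives 0; bid 20 gives 18 > 0. Violating.
Others bid (2, 2, 2, 32): truth gives 0; bid 32 gives 6 > 0. Violating.
Others bid (2, 2, 2, 40): truth gives -38; bid 2 gives -2 > -38. Violating.
Others bid (2, 2, 2, 38): truth gives 0; no alternative beats it.
Others bid (2, 2, 20, 38): truth gives 0; no alternative beats it.
(Checking all 625 profiles: 450 have a profitable deviation, 175 do not.)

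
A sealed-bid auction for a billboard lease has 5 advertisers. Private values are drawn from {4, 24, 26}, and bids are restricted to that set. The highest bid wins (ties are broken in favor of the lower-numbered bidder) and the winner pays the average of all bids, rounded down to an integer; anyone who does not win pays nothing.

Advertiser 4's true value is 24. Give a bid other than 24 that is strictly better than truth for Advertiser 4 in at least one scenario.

Suppose Advertiser 1 bids 4, Advertiser 2 bids 4, Advertiser 3 bids 4 and Advertiser 5 bids 26.
Bid 24: loses, pays 0, utility 0.
Bid 26: wins, pays 12, utility 24 - 12 = 12.
So bidding 26 beats truth here (12 > 0).

26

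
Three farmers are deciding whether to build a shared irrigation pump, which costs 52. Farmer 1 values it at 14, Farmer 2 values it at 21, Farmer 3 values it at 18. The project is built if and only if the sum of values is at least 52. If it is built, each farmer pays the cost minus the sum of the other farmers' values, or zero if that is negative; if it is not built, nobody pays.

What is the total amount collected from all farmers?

50

Total value 53 ≥ cost 52, so it is built.
Farmer 1: others sum to 39; max(0, 52 - 39) = 13.
Farmer 2: others sum to 32; max(0, 52 - 32) = 20.
Farmer 3: others sum to 35; max(0, 52 - 35) = 17.
Total collected = 13 + 20 + 17 = 50.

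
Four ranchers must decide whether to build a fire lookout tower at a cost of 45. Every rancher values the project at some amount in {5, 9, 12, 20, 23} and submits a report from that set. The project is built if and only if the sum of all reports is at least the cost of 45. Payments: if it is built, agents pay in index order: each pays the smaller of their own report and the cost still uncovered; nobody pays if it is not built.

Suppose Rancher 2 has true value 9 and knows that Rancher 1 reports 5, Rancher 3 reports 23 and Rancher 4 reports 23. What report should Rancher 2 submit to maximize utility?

5

Report 5: project built, pays 5, utility 9 - 5 = 4.
Report 9: project built, pays 9, utility 9 - 9 = 0.
Report 12: project built, pays 12, utility 9 - 12 = -3.
Report 20: project built, pays 20, utility 9 - 20 = -11.
Report 23: project built, pays 23, utility 9 - 23 = -14.
The best choice is 5 with utility 4.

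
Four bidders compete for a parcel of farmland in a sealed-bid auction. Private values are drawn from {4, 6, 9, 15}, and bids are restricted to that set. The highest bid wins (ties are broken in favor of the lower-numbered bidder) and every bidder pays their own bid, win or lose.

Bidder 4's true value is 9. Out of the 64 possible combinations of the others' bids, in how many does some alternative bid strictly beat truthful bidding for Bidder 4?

57

Others bid (4, 4, 4): truth gives 0; bid 6 gives 3 > 0. Violating.
Others bid (4, 4, 9): truth gives -9; bid 4 gives -4 > -9. Violating.
Others bid (4, 4, 15): truth gives -9; bid 4 gives -4 > -9. Violating.
Others bid (4, 6, 9): truth gives -9; bid 4 gives -4 > -9. Violating.
Others bid (4, 4, 6): truth gives 0; no alternative beats it.
Others bid (4, 6, 4): truth gives 0; no alternative beats it.
(Checking all 64 profiles: 57 have a profitable deviation, 7 do not.)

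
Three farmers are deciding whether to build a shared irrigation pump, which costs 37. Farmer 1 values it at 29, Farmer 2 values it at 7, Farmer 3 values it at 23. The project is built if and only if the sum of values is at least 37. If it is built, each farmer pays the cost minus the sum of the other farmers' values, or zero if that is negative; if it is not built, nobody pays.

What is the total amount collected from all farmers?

8

Total value 59 ≥ cost 37, so it is built.
Farmer 1: others sum to 30; max(0, 37 - 30) = 7.
Farmer 2: others sum to 52; max(0, 37 - 52) = 0.
Farmer 3: others sum to 36; max(0, 37 - 36) = 1.
Total collected = 7 + 0 + 1 = 8.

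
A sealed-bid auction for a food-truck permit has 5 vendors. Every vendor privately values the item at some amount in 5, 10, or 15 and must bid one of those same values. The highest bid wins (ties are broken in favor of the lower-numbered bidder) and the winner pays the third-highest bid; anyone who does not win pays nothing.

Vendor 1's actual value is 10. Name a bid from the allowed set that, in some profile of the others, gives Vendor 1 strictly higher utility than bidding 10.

Suppose Vendor 2 bids 5, Vendor 3 bids 5, Vendor 4 bids 5 and Vendor 5 bids 15.
Bid 10: loses, pays 0, utility 0.
Bid 15: wins, pays 5, utility 10 - 5 = 5.
So bidding 15 beats truth here (5 > 0).

15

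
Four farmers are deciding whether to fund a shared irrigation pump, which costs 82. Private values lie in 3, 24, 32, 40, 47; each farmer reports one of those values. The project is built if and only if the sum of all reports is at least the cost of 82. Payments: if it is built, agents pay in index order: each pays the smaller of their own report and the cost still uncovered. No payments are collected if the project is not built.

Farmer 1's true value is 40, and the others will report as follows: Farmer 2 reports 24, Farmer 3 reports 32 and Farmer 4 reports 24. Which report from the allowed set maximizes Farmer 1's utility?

Report 3: project built, pays 3, utility 40 - 3 = 37.
Report 24: project built, pays 24, utility 40 - 24 = 16.
Report 32: project built, pays 32, utility 40 - 32 = 8.
Report 40: project built, pays 40, utility 40 - 40 = 0.
Report 47: project built, pays 47, utility 40 - 47 = -7.
The best choice is 3 with utility 37.

3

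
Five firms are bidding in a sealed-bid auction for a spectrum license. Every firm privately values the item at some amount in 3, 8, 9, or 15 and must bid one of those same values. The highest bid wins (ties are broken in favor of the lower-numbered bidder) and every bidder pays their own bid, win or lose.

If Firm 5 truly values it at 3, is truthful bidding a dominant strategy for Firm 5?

Yes

Check each profile of the others' bids and compare truth against every alternative bid.
Others bid (3, 3, 3, 9): truth gives -3, best alternative gives -8.
Others bid (3, 3, 3, 15): truth gives -3, best alternative gives -8.
Others bid (3, 3, 8, 9): truth gives -3, best alternative gives -8.
Others bid (3, 3, 8, 15): truth gives -3, best alternative gives -8.
Others bid (3, 3, 9, 3): truth gives -3, best alternative gives -8.
Others bid (3, 3, 9, 8): truth gives -3, best alternative gives -8.
(Remaining 250 profiles checked similarly; truth is weakly best in each.)
In every case the truthful bid is at least as good as any alternative, so it is a dominant strategy.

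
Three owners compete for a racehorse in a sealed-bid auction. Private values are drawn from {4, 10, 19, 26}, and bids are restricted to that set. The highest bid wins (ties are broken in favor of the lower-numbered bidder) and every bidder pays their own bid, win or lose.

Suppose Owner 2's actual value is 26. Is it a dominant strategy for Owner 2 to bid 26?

No

Consider the case where Owner 1 bids 4 and Owner 3 bids 4.
Truthful bid 26: wins, pays 26, utility 26 - 26 = 0.
Bid 10 instead: wins, pays 10, utility 26 - 10 = 16.
Since 16 > 0, bidding 10 is strictly better here, so truthful bidding is not dominant.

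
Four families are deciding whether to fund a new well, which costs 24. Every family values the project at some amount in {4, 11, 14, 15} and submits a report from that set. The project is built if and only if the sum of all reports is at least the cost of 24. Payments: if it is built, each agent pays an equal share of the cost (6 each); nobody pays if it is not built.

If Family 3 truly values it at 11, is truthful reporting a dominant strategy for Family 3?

No

Consider the case where Family 1 reports 4, Family 2 reports 4 and Family 4 reports 4.
Truthful report 11: project not built, utility 0.
Report 14 instead: project built, pays 6, utility 11 - 6 = 5.
Since 5 > 0, reporting 14 is strictly better here, so truthful reporting is not dominant.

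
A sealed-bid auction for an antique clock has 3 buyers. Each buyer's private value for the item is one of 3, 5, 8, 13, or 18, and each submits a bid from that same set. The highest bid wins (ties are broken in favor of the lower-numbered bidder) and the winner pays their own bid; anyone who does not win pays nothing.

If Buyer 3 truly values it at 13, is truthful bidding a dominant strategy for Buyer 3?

Consider the case where Buyer 1 bids 3 and Buyer 2 bids 3.
Truthful bid 13: wins, pays 13, utility 13 - 13 = 0.
Bid 5 instead: wins, pays 5, utility 13 - 5 = 8.
Since 8 > 0, bidding 5 is strictly better here, so truthful bidding is not dominant.

No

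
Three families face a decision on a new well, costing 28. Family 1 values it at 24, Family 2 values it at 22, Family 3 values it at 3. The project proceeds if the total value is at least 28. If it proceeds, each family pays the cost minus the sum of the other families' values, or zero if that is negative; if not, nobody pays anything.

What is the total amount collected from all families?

Total value 49 ≥ cost 28, so it is built.
Family 1: others sum to 25; max(0, 28 - 25) = 3.
Family 2: others sum to 27; max(0, 28 - 27) = 1.
Family 3: others sum to 46; max(0, 28 - 46) = 0.
Total collected = 3 + 1 + 0 = 4.

4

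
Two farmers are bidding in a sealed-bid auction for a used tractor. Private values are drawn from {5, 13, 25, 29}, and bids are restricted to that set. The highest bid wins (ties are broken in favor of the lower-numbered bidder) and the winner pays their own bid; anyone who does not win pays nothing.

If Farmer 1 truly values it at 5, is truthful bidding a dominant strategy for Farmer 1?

Yes

Check each profile of the others' bids and compare truth against every alternative bid.
Others bid (5): truth gives 0, best alternative gives -8.
Others bid (13): truth gives 0, best alternative gives -8.
Others bid (25): truth gives 0, best alternative gives 0.
Others bid (29): truth gives 0, best alternative gives 0.
In every case the truthful bid is at least as good as any alternative, so it is a dominant strategy.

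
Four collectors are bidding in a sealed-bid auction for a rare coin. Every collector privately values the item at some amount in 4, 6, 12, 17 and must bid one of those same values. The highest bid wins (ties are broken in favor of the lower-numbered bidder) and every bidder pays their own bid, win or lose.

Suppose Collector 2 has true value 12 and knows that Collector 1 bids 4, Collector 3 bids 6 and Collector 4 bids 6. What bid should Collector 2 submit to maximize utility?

Bid 4: loses but pays 4, utility -4.
Bid 6: wins, pays 6, utility 12 - 6 = 6.
Bid 12: wins, pays 12, utility 12 - 12 = 0.
Bid 17: wins, pays 17, utility 12 - 17 = -5.
The best choice is 6 with utility 6.

6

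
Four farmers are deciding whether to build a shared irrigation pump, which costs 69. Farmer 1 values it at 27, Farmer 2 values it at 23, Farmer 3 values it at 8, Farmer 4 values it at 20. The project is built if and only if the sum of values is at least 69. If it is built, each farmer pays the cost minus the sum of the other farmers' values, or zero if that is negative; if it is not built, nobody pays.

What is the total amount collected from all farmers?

43

Total value 78 ≥ cost 69, so it is built.
Farmer 1: others sum to 51; max(0, 69 - 51) = 18.
Farmer 2: others sum to 55; max(0, 69 - 55) = 14.
Farmer 3: others sum to 70; max(0, 69 - 70) = 0.
Farmer 4: others sum to 58; max(0, 69 - 58) = 11.
Total collected = 18 + 14 + 0 + 11 = 43.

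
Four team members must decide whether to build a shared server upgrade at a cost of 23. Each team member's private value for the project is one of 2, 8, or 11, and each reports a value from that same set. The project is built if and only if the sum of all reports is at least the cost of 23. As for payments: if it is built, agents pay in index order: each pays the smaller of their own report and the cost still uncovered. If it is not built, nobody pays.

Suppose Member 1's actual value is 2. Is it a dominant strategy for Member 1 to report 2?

Check each profile of the others' reports and compare truth against every alternative report.
Others report (2, 2, 11): truth gives 0, best alternative gives -6.
Others report (2, 8, 8): truth gives 0, best alternative gives -6.
Others report (2, 8, 11): truth gives 0, best alternative gives -6.
Others report (2, 11, 2): truth gives 0, best alternative gives -6.
Others report (2, 11, 8): truth gives 0, best alternative gives -6.
Others report (2, 11, 11): truth gives 0, best alternative gives -6.
(Remaining 21 profiles checked similarly; truth is weakly best in each.)
In every case the truthful report is at least as good as any alternative, so it is a dominant strategy.

Yes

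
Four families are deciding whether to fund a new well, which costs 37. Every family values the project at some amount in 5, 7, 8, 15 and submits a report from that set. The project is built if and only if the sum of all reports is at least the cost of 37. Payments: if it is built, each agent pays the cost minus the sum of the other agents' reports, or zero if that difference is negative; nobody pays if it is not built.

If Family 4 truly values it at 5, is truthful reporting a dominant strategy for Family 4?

Check each profile of the others' reports and compare truth against every alternative report.
Others report (7, 8, 15): truth gives 0, best alternative gives -2.
Others report (7, 15, 8): truth gives 0, best alternative gives -2.
Others report (8, 7, 15): truth gives 0, best alternative gives -2.
Others report (8, 15, 7): truth gives 0, best alternative gives -2.
Others report (15, 7, 8): truth gives 0, best alternative gives -2.
Others report (15, 8, 7): truth gives 0, best alternative gives -2.
(Remaining 58 profiles checked similarly; truth is weakly best in each.)
In every case the truthful report is at least as good as any alternative, so it is a dominant strategy.

Yes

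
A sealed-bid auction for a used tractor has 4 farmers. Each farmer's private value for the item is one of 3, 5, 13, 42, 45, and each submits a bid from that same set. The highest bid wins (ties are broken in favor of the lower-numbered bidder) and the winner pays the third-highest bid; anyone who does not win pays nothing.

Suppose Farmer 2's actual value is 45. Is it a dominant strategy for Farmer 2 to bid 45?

Yes

Check each profile of the others' bids and compare truth against every alternative bid.
Others bid (3, 3, 45): truth gives 42, best alternative gives 0.
Others bid (3, 45, 3): truth gives 42, best alternative gives 0.
Others bid (42, 3, 3): truth gives 42, best alternative gives 0.
Others bid (3, 5, 45): truth gives 40, best alternative gives 0.
Others bid (3, 45, 5): truth gives 40, best alternative gives 0.
Others bid (5, 3, 45): truth gives 40, best alternative gives 0.
(Remaining 119 profiles checked similarly; truth is weakly best in each.)
In every case the truthful bid is at least as good as any alternative, so it is a dominant strategy.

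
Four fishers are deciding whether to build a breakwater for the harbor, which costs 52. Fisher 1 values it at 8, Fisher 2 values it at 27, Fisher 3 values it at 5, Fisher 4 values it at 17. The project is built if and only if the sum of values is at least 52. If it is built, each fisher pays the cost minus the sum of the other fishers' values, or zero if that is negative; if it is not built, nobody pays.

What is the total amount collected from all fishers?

Total value 57 ≥ cost 52, so it is built.
Fisher 1: others sum to 49; max(0, 52 - 49) = 3.
Fisher 2: others sum to 30; max(0, 52 - 30) = 22.
Fisher 3: others sum to 52; max(0, 52 - 52) = 0.
Fisher 4: others sum to 40; max(0, 52 - 40) = 12.
Total collected = 3 + 22 + 0 + 12 = 37.

37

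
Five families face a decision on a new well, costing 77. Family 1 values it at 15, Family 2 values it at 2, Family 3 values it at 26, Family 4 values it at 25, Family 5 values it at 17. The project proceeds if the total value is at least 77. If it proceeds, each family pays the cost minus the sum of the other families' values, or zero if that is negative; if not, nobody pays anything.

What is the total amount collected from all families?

51

Total value 85 ≥ cost 77, so it is built.
Family 1: others sum to 70; max(0, 77 - 70) = 7.
Family 2: others sum to 83; max(0, 77 - 83) = 0.
Family 3: others sum to 59; max(0, 77 - 59) = 18.
Family 4: others sum to 60; max(0, 77 - 60) = 17.
Family 5: others sum to 68; max(0, 77 - 68) = 9.
Total collected = 7 + 0 + 18 + 17 + 9 = 51.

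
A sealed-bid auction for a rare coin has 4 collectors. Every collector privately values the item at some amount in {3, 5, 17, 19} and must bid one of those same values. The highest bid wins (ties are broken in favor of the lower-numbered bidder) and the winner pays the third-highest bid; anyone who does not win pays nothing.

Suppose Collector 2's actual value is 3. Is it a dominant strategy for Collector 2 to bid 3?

Check each profile of the others' bids and compare truth against every alternative bid.
Others bid (3, 5, 5): truth gives 0, best alternative gives -2.
Others bid (3, 3, 3): truth gives 0, best alternative gives 0.
Others bid (3, 3, 5): truth gives 0, best alternative gives 0.
Others bid (3, 3, 17): truth gives 0, best alternative gives 0.
Others bid (3, 3, 19): truth gives 0, best alternative gives 0.
Others bid (3, 5, 3): truth gives 0, best alternative gives 0.
(Remaining 58 profiles checked similarly; truth is weakly best in each.)
In every case the truthful bid is at least as good as any alternative, so it is a dominant strategy.

Yes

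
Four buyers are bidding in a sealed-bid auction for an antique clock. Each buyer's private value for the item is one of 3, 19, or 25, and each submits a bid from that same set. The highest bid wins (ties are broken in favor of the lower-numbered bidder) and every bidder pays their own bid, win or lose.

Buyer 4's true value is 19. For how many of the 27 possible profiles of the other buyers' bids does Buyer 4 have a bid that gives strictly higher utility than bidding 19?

26

Others bid (3, 3, 19): truth gives -19; bid 3 gives -3 > -19. Violating.
Others bid (3, 3, 25): truth gives -19; bid 3 gives -3 > -19. Violating.
Others bid (3, 19, 3): truth gives -19; bid 3 gives -3 > -19. Violating.
Others bid (3, 19, 19): truth gives -19; bid 3 gives -3 > -19. Violating.
Others bid (3, 3, 3): truth gives 0; no alternative beats it.
(Checking all 27 profiles: 26 have a profitable deviation, 1 does not.)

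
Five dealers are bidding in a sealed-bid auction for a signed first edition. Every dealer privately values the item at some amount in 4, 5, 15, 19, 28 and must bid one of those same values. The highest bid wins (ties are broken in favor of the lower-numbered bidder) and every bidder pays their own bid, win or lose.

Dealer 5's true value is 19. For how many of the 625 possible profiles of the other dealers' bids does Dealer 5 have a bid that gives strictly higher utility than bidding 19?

Others bid (4, 4, 4, 4): truth gives 0; bid 5 gives 14 > 0. Violating.
Others bid (4, 4, 4, 5): truth gives 0; bid 15 gives 4 > 0. Violating.
Others bid (4, 4, 4, 19): truth gives -19; bid 4 gives -4 > -19. Violating.
Others bid (4, 4, 4, 28): truth gives -19; bid 4 gives -4 > -19. Violating.
Others bid (4, 4, 4, 15): truth gives 0; no alternative beats it.
Others bid (4, 4, 5, 15): truth gives 0; no alternative beats it.
(Checking all 625 profiles: 560 have a profitable deviation, 65 do not.)

560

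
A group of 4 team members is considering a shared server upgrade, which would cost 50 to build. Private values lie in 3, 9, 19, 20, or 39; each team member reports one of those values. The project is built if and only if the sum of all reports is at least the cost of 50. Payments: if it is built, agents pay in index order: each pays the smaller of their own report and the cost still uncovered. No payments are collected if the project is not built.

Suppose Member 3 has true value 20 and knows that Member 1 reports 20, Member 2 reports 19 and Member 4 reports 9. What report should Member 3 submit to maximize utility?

3

Report 3: project built, pays 3, utility 20 - 3 = 17.
Report 9: project built, pays 9, utility 20 - 9 = 11.
Report 19: project built, pays 11, utility 20 - 11 = 9.
Report 20: project built, pays 11, utility 20 - 11 = 9.
Report 39: project built, pays 11, utility 20 - 11 = 9.
The best choice is 3 with utility 17.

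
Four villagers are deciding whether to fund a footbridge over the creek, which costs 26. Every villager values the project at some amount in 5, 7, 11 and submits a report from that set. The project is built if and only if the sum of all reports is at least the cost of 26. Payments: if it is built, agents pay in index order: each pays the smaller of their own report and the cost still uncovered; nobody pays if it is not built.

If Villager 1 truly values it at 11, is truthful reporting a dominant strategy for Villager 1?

Consider the case where Villager 2 reports 5, Villager 3 reports 5 and Villager 4 reports 11.
Truthful report 11: project built, pays 11, utility 11 - 11 = 0.
Report 5 instead: project built, pays 5, utility 11 - 5 = 6.
Since 6 > 0, reporting 5 is strictly better here, so truthful reporting is not dominant.

No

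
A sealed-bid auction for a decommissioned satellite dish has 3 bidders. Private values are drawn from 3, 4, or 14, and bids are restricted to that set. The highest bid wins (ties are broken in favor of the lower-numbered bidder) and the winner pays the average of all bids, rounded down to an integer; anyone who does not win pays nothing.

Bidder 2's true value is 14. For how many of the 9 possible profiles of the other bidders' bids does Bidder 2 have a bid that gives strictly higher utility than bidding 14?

Others bid (3, 3): truth gives 8; bid 4 gives 11 > 8. Violating.
Others bid (3, 4): truth gives 7; bid 4 gives 11 > 7. Violating.
Others bid (3, 14): truth gives 4; no alternative beats it.
Others bid (4, 3): truth gives 7; no alternative beats it.
(Checking all 9 profiles: 2 have a profitable deviation, 7 do not.)

2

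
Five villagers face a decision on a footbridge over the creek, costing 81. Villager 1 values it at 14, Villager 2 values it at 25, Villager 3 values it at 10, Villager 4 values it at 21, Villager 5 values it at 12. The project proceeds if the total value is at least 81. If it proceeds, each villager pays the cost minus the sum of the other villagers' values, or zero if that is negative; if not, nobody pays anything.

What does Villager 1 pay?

Total value 82 ≥ cost 81, so the project is built.
The other villagers' values sum to 68.
Cost minus that sum is 81 - 68 = 13.

13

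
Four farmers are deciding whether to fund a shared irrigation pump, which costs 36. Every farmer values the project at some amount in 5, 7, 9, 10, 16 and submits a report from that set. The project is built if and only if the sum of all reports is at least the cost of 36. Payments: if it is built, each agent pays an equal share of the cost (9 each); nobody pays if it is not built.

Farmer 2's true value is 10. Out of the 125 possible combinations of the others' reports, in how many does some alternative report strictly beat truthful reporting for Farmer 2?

Others report (5, 5, 10): truth gives 0; report 16 gives 1 > 0. Violating.
Others report (5, 7, 9): truth gives 0; report 16 gives 1 > 0. Violating.
Others report (5, 7, 10): truth gives 0; report 16 gives 1 > 0. Violating.
Others report (5, 9, 7): truth gives 0; report 16 gives 1 > 0. Violating.
Others report (5, 5, 5): truth gives 0; no alternative beats it.
Others report (5, 5, 7): truth gives 0; no alternative beats it.
(Checking all 125 profiles: 37 have a profitable deviation, 88 do not.)

37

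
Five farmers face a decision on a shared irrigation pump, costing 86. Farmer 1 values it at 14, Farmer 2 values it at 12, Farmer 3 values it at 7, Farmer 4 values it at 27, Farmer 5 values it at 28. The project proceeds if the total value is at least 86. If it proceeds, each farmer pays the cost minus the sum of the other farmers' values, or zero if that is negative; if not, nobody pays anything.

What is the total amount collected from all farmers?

Total value 88 ≥ cost 86, so it is built.
Farmer 1: others sum to 74; max(0, 86 - 74) = 12.
Farmer 2: others sum to 76; max(0, 86 - 76) = 10.
Farmer 3: others sum to 81; max(0, 86 - 81) = 5.
Farmer 4: others sum to 61; max(0, 86 - 61) = 25.
Farmer 5: others sum to 60; max(0, 86 - 60) = 26.
Total collected = 12 + 10 + 5 + 25 + 26 = 78.

78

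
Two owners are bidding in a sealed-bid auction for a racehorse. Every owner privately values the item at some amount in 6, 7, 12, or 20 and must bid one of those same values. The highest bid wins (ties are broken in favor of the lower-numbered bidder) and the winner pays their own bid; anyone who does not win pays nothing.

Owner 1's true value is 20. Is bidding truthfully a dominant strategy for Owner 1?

Consider the case where Owner 2 bids 6.
Truthful bid 20: wins, pays 20, utility 20 - 20 = 0.
Bid 6 instead: wins, pays 6, utility 20 - 6 = 14.
Since 14 > 0, bidding 6 is strictly better here, so truthful bidding is not dominant.

No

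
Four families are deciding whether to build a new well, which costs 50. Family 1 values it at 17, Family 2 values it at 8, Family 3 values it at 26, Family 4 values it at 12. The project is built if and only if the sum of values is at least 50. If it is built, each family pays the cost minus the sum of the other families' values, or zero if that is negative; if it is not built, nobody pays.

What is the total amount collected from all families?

Total value 63 ≥ cost 50, so it is built.
Family 1: others sum to 46; max(0, 50 - 46) = 4.
Family 2: others sum to 55; max(0, 50 - 55) = 0.
Family 3: others sum to 37; max(0, 50 - 37) = 13.
Family 4: others sum to 51; max(0, 50 - 51) = 0.
Total collected = 4 + 0 + 13 + 0 = 17.

17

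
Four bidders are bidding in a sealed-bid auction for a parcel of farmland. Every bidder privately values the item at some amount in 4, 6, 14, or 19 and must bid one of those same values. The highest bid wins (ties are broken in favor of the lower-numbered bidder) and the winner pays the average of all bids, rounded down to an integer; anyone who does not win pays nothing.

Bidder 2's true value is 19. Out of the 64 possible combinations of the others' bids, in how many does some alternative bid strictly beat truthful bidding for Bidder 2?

Others bid (4, 4, 4): truth gives 12; bid 6 gives 15 > 12. Violating.
Others bid (4, 4, 6): truth gives 11; bid 6 gives 14 > 11. Violating.
Others bid (4, 4, 14): truth gives 9; bid 14 gives 10 > 9. Violating.
Others bid (4, 6, 4): truth gives 11; bid 6 gives 14 > 11. Violating.
Others bid (4, 4, 19): truth gives 8; no alternative beats it.
Others bid (4, 6, 19): truth gives 7; no alternative beats it.
(Checking all 64 profiles: 18 have a profitable deviation, 46 do not.)

18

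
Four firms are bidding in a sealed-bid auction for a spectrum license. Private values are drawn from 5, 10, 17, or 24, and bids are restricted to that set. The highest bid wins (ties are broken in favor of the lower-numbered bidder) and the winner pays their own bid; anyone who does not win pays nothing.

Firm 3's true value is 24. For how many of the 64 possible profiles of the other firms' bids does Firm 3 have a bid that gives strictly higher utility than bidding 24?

Others bid (5, 5, 5): truth gives 0; bid 10 gives 14 > 0. Violating.
Others bid (5, 5, 10): truth gives 0; bid 10 gives 14 > 0. Violating.
Others bid (5, 5, 17): truth gives 0; bid 17 gives 7 > 0. Violating.
Others bid (5, 10, 5): truth gives 0; bid 17 gives 7 > 0. Violating.
Others bid (5, 5, 24): truth gives 0; no alternative beats it.
Others bid (5, 10, 24): truth gives 0; no alternative beats it.
(Checking all 64 profiles: 12 have a profitable deviation, 52 do not.)

12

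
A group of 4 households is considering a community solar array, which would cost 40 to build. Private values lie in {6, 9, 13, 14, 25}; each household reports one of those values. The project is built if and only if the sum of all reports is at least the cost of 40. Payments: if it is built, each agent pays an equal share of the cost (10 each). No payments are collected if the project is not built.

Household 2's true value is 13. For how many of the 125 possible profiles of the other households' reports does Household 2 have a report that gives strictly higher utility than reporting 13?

Others report (6, 6, 6): truth gives 0; report 25 gives 3 > 0. Violating.
Others report (6, 6, 9): truth gives 0; report 25 gives 3 > 0. Violating.
Others report (6, 6, 13): truth gives 0; report 25 gives 3 > 0. Violating.
Others report (6, 6, 14): truth gives 0; report 14 gives 3 > 0. Violating.
Others report (6, 6, 25): truth gives 3; no alternative beats it.
Others report (6, 9, 13): truth gives 3; no alternative beats it.
(Checking all 125 profiles: 13 have a profitable deviation, 112 do not.)

13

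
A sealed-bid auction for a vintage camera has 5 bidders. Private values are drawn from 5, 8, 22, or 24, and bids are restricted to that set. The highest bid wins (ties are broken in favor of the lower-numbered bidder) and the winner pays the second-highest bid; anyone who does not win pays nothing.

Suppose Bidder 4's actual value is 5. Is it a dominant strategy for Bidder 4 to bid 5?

Check each profile of the others' bids and compare truth against every alternative bid.
Others bid (5, 5, 5, 8): truth gives 0, best alternative gives -3.
Others bid (5, 5, 5, 5): truth gives 0, best alternative gives 0.
Others bid (5, 5, 5, 22): truth gives 0, best alternative gives 0.
Others bid (5, 5, 5, 24): truth gives 0, best alternative gives 0.
Others bid (5, 5, 8, 5): truth gives 0, best alternative gives 0.
Others bid (5, 5, 8, 8): truth gives 0, best alternative gives 0.
(Remaining 250 profiles checked similarly; truth is weakly best in each.)
In every case the truthful bid is at least as good as any alternative, so it is a dominant strategy.

Yes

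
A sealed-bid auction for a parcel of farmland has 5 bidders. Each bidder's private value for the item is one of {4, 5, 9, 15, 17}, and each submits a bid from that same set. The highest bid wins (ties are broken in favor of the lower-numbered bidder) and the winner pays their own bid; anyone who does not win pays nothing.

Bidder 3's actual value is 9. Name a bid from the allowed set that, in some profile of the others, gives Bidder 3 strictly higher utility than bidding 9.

Suppose Bidder 1 bids 4, Bidder 2 bids 4, Bidder 4 bids 4 and Bidder 5 bids 4.
Bid 9: wins, pays 9, utility 9 - 9 = 0.
Bid 5: wins, pays 5, utility 9 - 5 = 4.
So bidding 5 beats truth here (4 > 0).

5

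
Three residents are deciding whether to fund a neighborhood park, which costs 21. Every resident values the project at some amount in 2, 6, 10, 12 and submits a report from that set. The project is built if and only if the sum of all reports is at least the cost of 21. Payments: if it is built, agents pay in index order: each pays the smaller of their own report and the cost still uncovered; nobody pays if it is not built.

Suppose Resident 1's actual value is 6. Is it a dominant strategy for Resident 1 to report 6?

Consider the case where Resident 2 reports 10 and Resident 3 reports 10.
Truthful report 6: project built, pays 6, utility 6 - 6 = 0.
Report 2 instead: project built, pays 2, utility 6 - 2 = 4.
Since 4 > 0, reporting 2 is strictly better here, so truthful reporting is not dominant.

No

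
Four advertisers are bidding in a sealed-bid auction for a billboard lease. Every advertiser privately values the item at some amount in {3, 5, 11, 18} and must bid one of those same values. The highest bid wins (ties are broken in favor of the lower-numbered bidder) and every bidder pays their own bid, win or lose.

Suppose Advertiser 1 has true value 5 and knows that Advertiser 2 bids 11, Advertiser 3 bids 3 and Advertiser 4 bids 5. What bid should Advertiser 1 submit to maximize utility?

Bid 3: loses but pays 3, utility -3.
Bid 5: loses but pays 5, utility -5.
Bid 11: wins, pays 11, utility 5 - 11 = -6.
Bid 18: wins, pays 18, utility 5 - 18 = -13.
The best choice is 3 with utility -3.

3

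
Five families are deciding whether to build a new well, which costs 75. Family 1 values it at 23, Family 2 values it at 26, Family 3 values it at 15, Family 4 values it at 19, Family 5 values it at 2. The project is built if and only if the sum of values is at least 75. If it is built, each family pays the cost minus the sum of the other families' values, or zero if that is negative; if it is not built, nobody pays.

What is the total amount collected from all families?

43

Total value 85 ≥ cost 75, so it is built.
Family 1: others sum to 62; max(0, 75 - 62) = 13.
Family 2: others sum to 59; max(0, 75 - 59) = 16.
Family 3: others sum to 70; max(0, 75 - 70) = 5.
Family 4: others sum to 66; max(0, 75 - 66) = 9.
Family 5: others sum to 83; max(0, 75 - 83) = 0.
Total collected = 13 + 16 + 5 + 9 + 0 = 43.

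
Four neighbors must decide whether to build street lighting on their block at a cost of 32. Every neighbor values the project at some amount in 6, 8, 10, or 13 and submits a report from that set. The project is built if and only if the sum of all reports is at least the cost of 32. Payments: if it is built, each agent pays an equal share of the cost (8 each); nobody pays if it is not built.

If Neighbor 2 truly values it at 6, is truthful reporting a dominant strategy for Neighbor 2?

Check each profile of the others' reports and compare truth against every alternative report.
Others report (6, 6, 13): truth gives 0, best alternative gives -2.
Others report (6, 8, 10): truth gives 0, best alternative gives -2.
Others report (6, 10, 8): truth gives 0, best alternative gives -2.
Others report (6, 13, 6): truth gives 0, best alternative gives -2.
Others report (8, 6, 10): truth gives 0, best alternative gives -2.
Others report (8, 8, 8): truth gives 0, best alternative gives -2.
(Remaining 58 profiles checked similarly; truth is weakly best in each.)
In every case the truthful report is at least as good as any alternative, so it is a dominant strategy.

Yes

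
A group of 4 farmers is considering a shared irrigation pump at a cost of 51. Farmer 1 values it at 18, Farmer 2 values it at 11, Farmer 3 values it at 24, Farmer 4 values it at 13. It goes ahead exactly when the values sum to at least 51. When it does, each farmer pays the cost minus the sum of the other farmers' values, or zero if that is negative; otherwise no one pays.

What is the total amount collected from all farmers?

Total value 66 ≥ cost 51, so it is built.
Farmer 1: others sum to 48; max(0, 51 - 48) = 3.
Farmer 2: others sum to 55; max(0, 51 - 55) = 0.
Farmer 3: others sum to 42; max(0, 51 - 42) = 9.
Farmer 4: others sum to 53; max(0, 51 - 53) = 0.
Total collected = 3 + 0 + 9 + 0 = 12.

12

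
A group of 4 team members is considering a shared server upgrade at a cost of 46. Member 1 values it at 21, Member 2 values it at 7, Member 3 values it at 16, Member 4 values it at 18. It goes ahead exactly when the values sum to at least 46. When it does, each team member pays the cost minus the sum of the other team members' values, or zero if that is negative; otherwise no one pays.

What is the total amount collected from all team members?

Total value 62 ≥ cost 46, so it is built.
Member 1: others sum to 41; max(0, 46 - 41) = 5.
Member 2: others sum to 55; max(0, 46 - 55) = 0.
Member 3: others sum to 46; max(0, 46 - 46) = 0.
Member 4: others sum to 44; max(0, 46 - 44) = 2.
Total collected = 5 + 0 + 0 + 2 = 7.

7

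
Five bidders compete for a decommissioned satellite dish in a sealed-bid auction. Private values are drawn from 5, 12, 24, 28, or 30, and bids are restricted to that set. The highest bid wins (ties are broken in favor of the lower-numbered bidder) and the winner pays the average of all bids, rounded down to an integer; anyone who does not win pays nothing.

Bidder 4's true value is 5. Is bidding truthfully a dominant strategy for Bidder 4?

Yes

Check each profile of the others' bids and compare truth against every alternative bid.
Others bid (5, 5, 5, 12): truth gives 0, best alternative gives -2.
Others bid (5, 5, 5, 5): truth gives 0, best alternative gives -1.
Others bid (5, 5, 5, 24): truth gives 0, best alternative gives 0.
Others bid (5, 5, 5, 28): truth gives 0, best alternative gives 0.
Others bid (5, 5, 5, 30): truth gives 0, best alternative gives 0.
Others bid (5, 5, 12, 5): truth gives 0, best alternative gives 0.
(Remaining 619 profiles checked similarly; truth is weakly best in each.)
In every case the truthful bid is at least as good as any alternative, so it is a dominant strategy.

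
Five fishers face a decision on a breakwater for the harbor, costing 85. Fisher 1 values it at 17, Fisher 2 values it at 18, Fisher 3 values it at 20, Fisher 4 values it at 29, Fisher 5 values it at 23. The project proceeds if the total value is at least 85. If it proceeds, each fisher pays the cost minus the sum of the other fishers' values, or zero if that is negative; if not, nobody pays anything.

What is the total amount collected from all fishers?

8

Total value 107 ≥ cost 85, so it is built.
Fisher 1: others sum to 90; max(0, 85 - 90) = 0.
Fisher 2: others sum to 89; max(0, 85 - 89) = 0.
Fisher 3: others sum to 87; max(0, 85 - 87) = 0.
Fisher 4: others sum to 78; max(0, 85 - 78) = 7.
Fisher 5: others sum to 84; max(0, 85 - 84) = 1.
Total collected = 0 + 0 + 0 + 7 + 1 = 8.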